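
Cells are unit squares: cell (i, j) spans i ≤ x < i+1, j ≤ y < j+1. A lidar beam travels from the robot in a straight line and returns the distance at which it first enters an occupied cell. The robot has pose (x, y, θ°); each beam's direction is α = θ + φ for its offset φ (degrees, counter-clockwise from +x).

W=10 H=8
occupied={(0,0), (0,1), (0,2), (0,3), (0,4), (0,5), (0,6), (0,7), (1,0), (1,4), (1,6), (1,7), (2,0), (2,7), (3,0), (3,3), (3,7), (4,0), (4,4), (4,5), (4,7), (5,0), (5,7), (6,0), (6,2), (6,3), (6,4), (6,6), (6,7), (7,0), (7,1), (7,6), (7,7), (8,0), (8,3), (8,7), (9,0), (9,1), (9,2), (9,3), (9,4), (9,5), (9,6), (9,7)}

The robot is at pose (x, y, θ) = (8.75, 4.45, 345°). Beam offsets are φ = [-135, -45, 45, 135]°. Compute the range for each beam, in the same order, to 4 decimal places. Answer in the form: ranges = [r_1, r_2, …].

beam 1: φ=-135°, α=210°
  cosα=-0.8660 sinα=-0.5000 | (8,4) | tMaxX 0.8660 tMaxY 0.9000 | tΔX 1.1547 tΔY 2.0000
    t=0.8660 [x] (7,4)
    t=0.9000 [y] (7,3)
    t=2.0207 [x] (6,3) — stop
  → r_1 = 2.0207
beam 2: φ=-45°, α=300°
  cosα=0.5000 sinα=-0.8660 | (8,4) | tMaxX 0.5000 tMaxY 0.5196 | tΔX 2.0000 tΔY 1.1547
    t=0.5000 [x] (9,4) — stop
  → r_2 = 0.5000
beam 3: φ=45°, α=30°
  cosα=0.8660 sinα=0.5000 | (8,4) | tMaxX 0.2887 tMaxY 1.1000 | tΔX 1.1547 tΔY 2.0000
    t=0.2887 [x] (9,4) — stop
  → r_3 = 0.2887
beam 4: φ=135°, α=120°
  cosα=-0.5000 sinα=0.8660 | (8,4) | tMaxX 1.5000 tMaxY 0.6351 | tΔX 2.0000 tΔY 1.1547
    t=0.6351 [y] (8,5)
    t=1.5000 [x] (7,5)
    t=1.7898 [y] (7,6) — stop
  → r_4 = 1.7898

ranges = [2.0207, 0.5000, 0.2887, 1.7898]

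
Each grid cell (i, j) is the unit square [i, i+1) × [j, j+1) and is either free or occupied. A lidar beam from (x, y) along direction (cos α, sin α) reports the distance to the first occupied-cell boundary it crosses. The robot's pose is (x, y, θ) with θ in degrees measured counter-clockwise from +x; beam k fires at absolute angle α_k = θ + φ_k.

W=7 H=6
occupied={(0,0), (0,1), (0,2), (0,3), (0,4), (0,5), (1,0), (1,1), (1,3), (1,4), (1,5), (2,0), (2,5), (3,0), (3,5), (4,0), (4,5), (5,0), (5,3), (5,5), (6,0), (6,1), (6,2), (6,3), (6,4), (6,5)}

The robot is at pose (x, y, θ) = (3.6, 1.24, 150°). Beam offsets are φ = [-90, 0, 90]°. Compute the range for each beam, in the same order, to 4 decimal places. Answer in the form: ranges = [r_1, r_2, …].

ranges = [2.8000, 3.0022, 0.2771]

beam 1: φ=-90°, α=60°
  direction (0.5000, 0.8660); cell (3,1); t to first gridline: x 0.8000, y 0.8776 (then +2.0000 / +1.1547)
    (4,1) via x @ 0.8000
    (4,2) via y @ 0.8776
    (4,3) via y @ 2.0323
    (5,3) via x @ 2.8000  # hit
  → r_1 = 2.8000
beam 2: φ=0°, α=150°
  direction (-0.8660, 0.5000); cell (3,1); t to first gridline: x 0.6928, y 1.5200 (then +1.1547 / +2.0000)
    (2,1) via x @ 0.6928
    (2,2) via y @ 1.5200
    (1,2) via x @ 1.8475
    (0,2) via x @ 3.0022  # hit
  → r_2 = 3.0022
beam 3: φ=90°, α=240°
  direction (-0.5000, -0.8660); cell (3,1); t to first gridline: x 1.2000, y 0.2771 (then +2.0000 / +1.1547)
    (3,0) via y @ 0.2771  # hit
  → r_3 = 0.2771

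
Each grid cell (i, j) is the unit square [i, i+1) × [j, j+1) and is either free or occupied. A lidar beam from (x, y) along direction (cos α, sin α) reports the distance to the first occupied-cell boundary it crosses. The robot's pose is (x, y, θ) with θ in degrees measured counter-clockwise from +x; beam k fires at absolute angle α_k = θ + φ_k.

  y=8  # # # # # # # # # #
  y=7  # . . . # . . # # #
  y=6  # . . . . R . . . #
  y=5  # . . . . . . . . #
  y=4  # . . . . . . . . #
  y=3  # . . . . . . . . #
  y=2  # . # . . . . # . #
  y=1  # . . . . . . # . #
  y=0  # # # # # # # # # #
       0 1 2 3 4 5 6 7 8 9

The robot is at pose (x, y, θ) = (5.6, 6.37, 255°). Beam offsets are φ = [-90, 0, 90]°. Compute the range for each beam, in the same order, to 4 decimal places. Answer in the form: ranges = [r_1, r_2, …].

ranges = [4.7623, 5.5594, 3.5199]

beam 1: φ=-90°, α=165°
  direction (-0.9659, 0.2588); cell (5,6); t to first gridline: x 0.6212, y 2.4341 (then +1.0353 / +3.8637)
    (4,6) via x @ 0.6212
    (3,6) via x @ 1.6564
    (3,7) via y @ 2.4341
    (2,7) via x @ 2.6917
    (1,7) via x @ 3.7270
    (0,7) via x @ 4.7623  # hit
  → r_1 = 4.7623
beam 2: φ=0°, α=255°
  direction (-0.2588, -0.9659); cell (5,6); t to first gridline: x 2.3182, y 0.3831 (then +3.8637 / +1.0353)
    (5,5) via y @ 0.3831
    (5,4) via y @ 1.4183
    (4,4) via x @ 2.3182
    (4,3) via y @ 2.4536
    (4,2) via y @ 3.4889
    (4,1) via y @ 4.5242
    (4,0) via y @ 5.5594  # hit
  → r_2 = 5.5594
beam 3: φ=90°, α=345°
  direction (0.9659, -0.2588); cell (5,6); t to first gridline: x 0.4141, y 1.4296 (then +1.0353 / +3.8637)
    (6,6) via x @ 0.4141
    (6,5) via y @ 1.4296
    (7,5) via x @ 1.4494
    (8,5) via x @ 2.4847
    (9,5) via x @ 3.5199  # hit
  → r_3 = 3.5199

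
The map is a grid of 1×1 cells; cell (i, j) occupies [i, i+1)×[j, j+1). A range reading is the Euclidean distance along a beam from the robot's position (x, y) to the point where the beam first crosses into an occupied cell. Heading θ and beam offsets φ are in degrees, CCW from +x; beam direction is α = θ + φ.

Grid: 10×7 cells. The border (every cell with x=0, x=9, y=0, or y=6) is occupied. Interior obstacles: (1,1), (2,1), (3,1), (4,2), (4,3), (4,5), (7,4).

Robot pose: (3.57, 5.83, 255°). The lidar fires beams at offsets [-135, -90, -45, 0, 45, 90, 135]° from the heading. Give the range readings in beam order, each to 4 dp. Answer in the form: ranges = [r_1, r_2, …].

beam 1: φ=-135°, α=120°
  direction (-0.5000, 0.8660); cell (3,5); t to first gridline: x 1.1400, y 0.1963 (then +2.0000 / +1.1547)
    (3,6) via y @ 0.1963  # hit
  → r_1 = 0.1963
beam 2: φ=-90°, α=165°
  direction (-0.9659, 0.2588); cell (3,5); t to first gridline: x 0.5901, y 0.6568 (then +1.0353 / +3.8637)
    (2,5) via x @ 0.5901
    (2,6) via y @ 0.6568  # hit
  → r_2 = 0.6568
beam 3: φ=-45°, α=210°
  direction (-0.8660, -0.5000); cell (3,5); t to first gridline: x 0.6582, y 1.6600 (then +1.1547 / +2.0000)
    (2,5) via x @ 0.6582
    (2,4) via y @ 1.6600
    (1,4) via x @ 1.8129
    (0,4) via x @ 2.9676  # hit
  → r_3 = 2.9676
beam 4: φ=0°, α=255°
  direction (-0.2588, -0.9659); cell (3,5); t to first gridline: x 2.2023, y 0.8593 (then +3.8637 / +1.0353)
    (3,4) via y @ 0.8593
    (3,3) via y @ 1.8946
    (2,3) via x @ 2.2023
    (2,2) via y @ 2.9298
    (2,1) via y @ 3.9651  # hit
  → r_4 = 3.9651
beam 5: φ=45°, α=300°
  direction (0.5000, -0.8660); cell (3,5); t to first gridline: x 0.8600, y 0.9584 (then +2.0000 / +1.1547)
    (4,5) via x @ 0.8600  # hit
  → r_5 = 0.8600
beam 6: φ=90°, α=345°
  direction (0.9659, -0.2588); cell (3,5); t to first gridline: x 0.4452, y 3.2069 (then +1.0353 / +3.8637)
    (4,5) via x @ 0.4452  # hit
  → r_6 = 0.4452
beam 7: φ=135°, α=30°
  direction (0.8660, 0.5000); cell (3,5); t to first gridline: x 0.4965, y 0.3400 (then +1.1547 / +2.0000)
    (3,6) via y @ 0.3400  # hit
  → r_7 = 0.3400

ranges = [0.1963, 0.6568, 2.9676, 3.9651, 0.8600, 0.4452, 0.3400]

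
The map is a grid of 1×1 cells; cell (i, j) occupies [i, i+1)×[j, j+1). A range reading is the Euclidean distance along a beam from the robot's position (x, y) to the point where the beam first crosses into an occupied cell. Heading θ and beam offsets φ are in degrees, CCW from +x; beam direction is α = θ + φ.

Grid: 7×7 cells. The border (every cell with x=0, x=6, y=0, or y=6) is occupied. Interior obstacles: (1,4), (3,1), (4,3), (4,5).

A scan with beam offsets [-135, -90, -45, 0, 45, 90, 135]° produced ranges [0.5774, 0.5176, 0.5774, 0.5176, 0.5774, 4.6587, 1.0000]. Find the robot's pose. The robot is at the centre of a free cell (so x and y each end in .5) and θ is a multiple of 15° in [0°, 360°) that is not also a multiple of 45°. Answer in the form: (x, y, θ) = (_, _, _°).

(x, y, θ) = (1.5, 5.5, 255°)

Candidates: 21 free-cell centres × 16 headings = 336 poses. Raycast each; keep the one whose scan matches to 4 dp.
  (3.5, 2.5, 285°): beam 1 = 2.8868 ≠ 0.5774 ✗
  (1.5, 3.5, 210°): beam 1 = 0.5176 ≠ 0.5774 ✗
  (3.5, 4.5, 240°): beam 1 = 1.5529 ≠ 0.5774 ✗
  (5.5, 5.5, 75°): beam 1 = 1.0000 ≠ 0.5774 ✗
  (3.5, 5.5, 300°): beam 1 = 1.9319 ≠ 0.5774 ✗
  …
  (1.5, 5.5, 255°): r_1=0.5774, r_2=0.5176, r_3=0.5774, r_4=0.5176, r_5=0.5774, r_6=4.6587, r_7=1.0000 — all match ✓
Only this pose fits every beam.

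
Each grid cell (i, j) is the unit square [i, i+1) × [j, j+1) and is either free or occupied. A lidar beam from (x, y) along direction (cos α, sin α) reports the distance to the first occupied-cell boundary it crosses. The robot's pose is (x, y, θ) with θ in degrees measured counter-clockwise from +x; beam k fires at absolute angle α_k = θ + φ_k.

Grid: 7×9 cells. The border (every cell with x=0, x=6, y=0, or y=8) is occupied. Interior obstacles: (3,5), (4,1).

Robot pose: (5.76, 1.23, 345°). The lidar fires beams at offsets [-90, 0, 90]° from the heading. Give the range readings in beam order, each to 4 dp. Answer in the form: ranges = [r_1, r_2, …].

ranges = [0.2381, 0.2485, 0.9273]

beam 1: φ=-90°, α=255°
  direction (-0.2588, -0.9659); cell (5,1); t to first gridline: x 2.9364, y 0.2381 (then +3.8637 / +1.0353)
    (5,0) via y @ 0.2381  # hit
  → r_1 = 0.2381
beam 2: φ=0°, α=345°
  direction (0.9659, -0.2588); cell (5,1); t to first gridline: x 0.2485, y 0.8887 (then +1.0353 / +3.8637)
    (6,1) via x @ 0.2485  # hit
  → r_2 = 0.2485
beam 3: φ=90°, α=75°
  direction (0.2588, 0.9659); cell (5,1); t to first gridline: x 0.9273, y 0.7972 (then +3.8637 / +1.0353)
    (5,2) via y @ 0.7972
    (6,2) via x @ 0.9273  # hit
  → r_3 = 0.9273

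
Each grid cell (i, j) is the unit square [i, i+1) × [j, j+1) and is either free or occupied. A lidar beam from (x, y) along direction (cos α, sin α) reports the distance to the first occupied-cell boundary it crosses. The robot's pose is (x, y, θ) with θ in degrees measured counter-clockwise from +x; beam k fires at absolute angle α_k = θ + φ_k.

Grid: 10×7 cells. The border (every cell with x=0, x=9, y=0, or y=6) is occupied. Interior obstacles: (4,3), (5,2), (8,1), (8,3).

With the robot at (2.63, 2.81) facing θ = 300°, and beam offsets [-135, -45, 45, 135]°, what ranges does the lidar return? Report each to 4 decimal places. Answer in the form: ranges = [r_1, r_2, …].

beam 1: φ=-135°, α=165°
  direction (-0.9659, 0.2588); cell (2,2); t to first gridline: x 0.6522, y 0.7341 (then +1.0353 / +3.8637)
    (1,2) via x @ 0.6522
    (1,3) via y @ 0.7341
    (0,3) via x @ 1.6875  # hit
  → r_1 = 1.6875
beam 2: φ=-45°, α=255°
  direction (-0.2588, -0.9659); cell (2,2); t to first gridline: x 2.4341, y 0.8386 (then +3.8637 / +1.0353)
    (2,1) via y @ 0.8386
    (2,0) via y @ 1.8738  # hit
  → r_2 = 1.8738
beam 3: φ=45°, α=345°
  direction (0.9659, -0.2588); cell (2,2); t to first gridline: x 0.3831, y 3.1296 (then +1.0353 / +3.8637)
    (3,2) via x @ 0.3831
    (4,2) via x @ 1.4183
    (5,2) via x @ 2.4536  # hit
  → r_3 = 2.4536
beam 4: φ=135°, α=75°
  direction (0.2588, 0.9659); cell (2,2); t to first gridline: x 1.4296, y 0.1967 (then +3.8637 / +1.0353)
    (2,3) via y @ 0.1967
    (2,4) via y @ 1.2320
    (3,4) via x @ 1.4296
    (3,5) via y @ 2.2673
    (3,6) via y @ 3.3025  # hit
  → r_4 = 3.3025

ranges = [1.6875, 1.8738, 2.4536, 3.3025]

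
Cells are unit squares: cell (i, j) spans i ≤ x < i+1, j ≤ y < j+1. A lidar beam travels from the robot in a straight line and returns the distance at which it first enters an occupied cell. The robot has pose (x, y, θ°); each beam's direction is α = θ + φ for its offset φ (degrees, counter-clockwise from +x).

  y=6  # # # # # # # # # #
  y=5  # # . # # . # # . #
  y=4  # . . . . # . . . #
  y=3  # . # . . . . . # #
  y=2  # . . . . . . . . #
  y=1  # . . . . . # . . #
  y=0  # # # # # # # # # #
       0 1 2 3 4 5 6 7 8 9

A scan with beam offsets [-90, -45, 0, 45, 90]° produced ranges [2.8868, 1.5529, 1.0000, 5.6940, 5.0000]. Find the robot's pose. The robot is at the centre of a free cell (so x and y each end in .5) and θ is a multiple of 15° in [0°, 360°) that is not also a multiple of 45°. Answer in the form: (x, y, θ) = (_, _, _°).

Enumerate (i+0.5, j+0.5, θ) over the 31 free cells and 16 admissible headings. For each, cast all 5 beams and compare to the given ranges.
  (5.5, 3.5, 285°): beam 1 = 4.6587 ≠ 2.8868 ✗
  (6.5, 3.5, 285°): beam 1 = 5.6940 ≠ 2.8868 ✗
  (3.5, 4.5, 240°): beam 1 = 1.7321 ≠ 2.8868 ✗
  …
  (6.5, 3.5, 120°): r_1=2.8868, r_2=1.5529, r_3=1.0000, r_4=5.6940, r_5=5.0000 — all match ✓
Only this pose fits every beam.

(x, y, θ) = (6.5, 3.5, 120°)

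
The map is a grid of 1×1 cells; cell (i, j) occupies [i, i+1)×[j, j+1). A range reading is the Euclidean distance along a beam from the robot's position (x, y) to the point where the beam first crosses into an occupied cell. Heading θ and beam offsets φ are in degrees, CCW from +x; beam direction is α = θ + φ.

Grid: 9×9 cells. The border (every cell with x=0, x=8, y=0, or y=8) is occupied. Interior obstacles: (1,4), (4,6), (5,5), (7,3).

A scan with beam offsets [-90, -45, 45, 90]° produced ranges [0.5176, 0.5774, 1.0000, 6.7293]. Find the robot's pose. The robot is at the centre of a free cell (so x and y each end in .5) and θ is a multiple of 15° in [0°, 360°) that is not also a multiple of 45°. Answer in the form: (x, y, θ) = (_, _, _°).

(x, y, θ) = (1.5, 7.5, 195°)

Candidates: 45 free-cell centres × 16 headings = 720 poses. Raycast each; keep the one whose scan matches to 4 dp.
  (5.5, 3.5, 105°): beam 1 = 1.5529 ≠ 0.5176 ✗
  (6.5, 4.5, 15°): beam 1 = 3.6235 ≠ 0.5176 ✗
  (3.5, 5.5, 345°): beam 1 = 4.6587 ≠ 0.5176 ✗
  …
  (1.5, 7.5, 195°): r_1=0.5176, r_2=0.5774, r_3=1.0000, r_4=6.7293 — all match ✓
Only this pose fits every beam.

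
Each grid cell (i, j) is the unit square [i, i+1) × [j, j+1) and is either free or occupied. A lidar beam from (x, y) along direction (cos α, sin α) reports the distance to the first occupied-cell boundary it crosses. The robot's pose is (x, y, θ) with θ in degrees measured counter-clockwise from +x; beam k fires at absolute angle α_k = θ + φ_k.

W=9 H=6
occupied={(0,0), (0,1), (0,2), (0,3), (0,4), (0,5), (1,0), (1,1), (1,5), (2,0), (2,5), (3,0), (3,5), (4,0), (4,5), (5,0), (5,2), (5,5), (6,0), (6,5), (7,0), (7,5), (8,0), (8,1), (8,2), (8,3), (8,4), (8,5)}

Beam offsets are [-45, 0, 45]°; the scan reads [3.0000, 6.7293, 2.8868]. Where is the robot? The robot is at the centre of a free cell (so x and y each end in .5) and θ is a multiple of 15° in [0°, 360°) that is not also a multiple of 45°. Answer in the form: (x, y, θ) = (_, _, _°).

The pose lattice has 26·16 = 416 candidates. Test each by forward raycasting.
  (5.5, 1.5, 120°): beam 1 = 0.5176 ≠ 3.0000 ✗
  (7.5, 4.5, 330°): beam 1 = 1.9319 ≠ 3.0000 ✗
  (4.5, 1.5, 240°): beam 1 = 1.9319 ≠ 3.0000 ✗
  (4.5, 1.5, 60°): beam 1 = 3.6235 ≠ 3.0000 ✗
  …
  (1.5, 2.5, 15°): r_1=3.0000, r_2=6.7293, r_3=2.8868 — all match ✓
Unique over the lattice → pose = (1.5, 2.5, 15°).

(x, y, θ) = (1.5, 2.5, 15°)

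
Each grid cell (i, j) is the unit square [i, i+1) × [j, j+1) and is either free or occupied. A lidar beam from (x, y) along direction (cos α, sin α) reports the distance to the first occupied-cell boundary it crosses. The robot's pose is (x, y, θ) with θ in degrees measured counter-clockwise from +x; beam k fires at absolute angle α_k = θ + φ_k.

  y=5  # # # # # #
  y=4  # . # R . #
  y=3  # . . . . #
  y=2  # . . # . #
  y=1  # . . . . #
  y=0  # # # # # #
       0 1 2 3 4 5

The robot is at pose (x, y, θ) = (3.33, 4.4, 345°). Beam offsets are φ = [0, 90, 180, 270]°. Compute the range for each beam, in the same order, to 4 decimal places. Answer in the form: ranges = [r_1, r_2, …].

beam 1: φ=0°, α=345°
  dir = (cos 345°, sin 345°) = (0.9659, -0.2588); from cell (3,4)
  next x-line at t=0.6936, next y-line at t=1.5455; Δt_x=1.0353, Δt_y=3.8637
    x: enter (4,4) at t=0.6936
    y: enter (4,3) at t=1.5455
    x: enter (5,3) at t=1.7289 ← occupied
  → r_1 = 1.7289
beam 2: φ=90°, α=75°
  dir = (cos 75°, sin 75°) = (0.2588, 0.9659); from cell (3,4)
  next x-line at t=2.5887, next y-line at t=0.6212; Δt_x=3.8637, Δt_y=1.0353
    y: enter (3,5) at t=0.6212 ← occupied
  → r_2 = 0.6212
beam 3: φ=180°, α=165°
  dir = (cos 165°, sin 165°) = (-0.9659, 0.2588); from cell (3,4)
  next x-line at t=0.3416, next y-line at t=2.3182; Δt_x=1.0353, Δt_y=3.8637
    x: enter (2,4) at t=0.3416 ← occupied
  → r_3 = 0.3416
beam 4: φ=270°, α=255°
  dir = (cos 255°, sin 255°) = (-0.2588, -0.9659); from cell (3,4)
  next x-line at t=1.2750, next y-line at t=0.4141; Δt_x=3.8637, Δt_y=1.0353
    y: enter (3,3) at t=0.4141
    x: enter (2,3) at t=1.2750
    y: enter (2,2) at t=1.4494
    y: enter (2,1) at t=2.4847
    y: enter (2,0) at t=3.5199 ← occupied
  → r_4 = 3.5199

ranges = [1.7289, 0.6212, 0.3416, 3.5199]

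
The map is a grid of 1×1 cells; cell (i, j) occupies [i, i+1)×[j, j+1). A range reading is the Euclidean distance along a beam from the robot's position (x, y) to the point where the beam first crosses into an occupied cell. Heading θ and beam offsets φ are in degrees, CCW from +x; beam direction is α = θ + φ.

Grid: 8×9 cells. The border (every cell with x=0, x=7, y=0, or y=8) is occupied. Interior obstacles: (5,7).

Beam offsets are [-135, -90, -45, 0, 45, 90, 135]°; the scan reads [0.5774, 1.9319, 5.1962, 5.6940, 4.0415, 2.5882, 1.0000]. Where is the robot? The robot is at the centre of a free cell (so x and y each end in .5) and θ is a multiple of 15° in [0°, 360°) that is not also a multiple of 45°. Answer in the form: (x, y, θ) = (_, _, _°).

The pose lattice has 41·16 = 656 candidates. Test each by forward raycasting.
  (4.5, 7.5, 60°): beam 1 = 6.7293 ≠ 0.5774 ✗
  (5.5, 5.5, 195°): beam 1 = 2.8868 ≠ 0.5774 ✗
  (6.5, 2.5, 285°): beam 1 = 6.3509 ≠ 0.5774 ✗
  (4.5, 2.5, 330°): beam 1 = 3.6235 ≠ 0.5774 ✗
  …
  (1.5, 5.5, 345°): r_1=0.5774, r_2=1.9319, r_3=5.1962, r_4=5.6940, r_5=4.0415, r_6=2.5882, r_7=1.0000 — all match ✓
Unique over the lattice → pose = (1.5, 5.5, 345°).

(x, y, θ) = (1.5, 5.5, 345°)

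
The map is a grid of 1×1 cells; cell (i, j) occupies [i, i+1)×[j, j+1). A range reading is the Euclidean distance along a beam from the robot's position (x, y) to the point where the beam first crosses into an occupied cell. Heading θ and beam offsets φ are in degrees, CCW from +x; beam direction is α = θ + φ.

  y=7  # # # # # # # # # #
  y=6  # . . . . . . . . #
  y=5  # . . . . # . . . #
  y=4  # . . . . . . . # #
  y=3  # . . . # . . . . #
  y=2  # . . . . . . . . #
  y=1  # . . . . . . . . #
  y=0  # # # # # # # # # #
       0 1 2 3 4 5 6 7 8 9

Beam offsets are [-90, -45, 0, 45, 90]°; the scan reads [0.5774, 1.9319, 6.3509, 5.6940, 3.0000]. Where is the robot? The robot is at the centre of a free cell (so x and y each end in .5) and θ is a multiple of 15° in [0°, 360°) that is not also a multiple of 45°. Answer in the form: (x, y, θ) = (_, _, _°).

The pose lattice has 45·16 = 720 candidates. Test each by forward raycasting.
  (5.5, 1.5, 150°): beam 1 = 6.3509 ≠ 0.5774 ✗
  (5.5, 4.5, 240°): beam 1 = 5.0000 ≠ 0.5774 ✗
  (2.5, 6.5, 255°): beam 1 = 1.5529 ≠ 0.5774 ✗
  (5.5, 1.5, 195°): beam 1 = 1.9319 ≠ 0.5774 ✗
  (8.5, 1.5, 30°): beam 2 = 0.5176 ≠ 1.9319 ✗
  …
  (2.5, 1.5, 30°): r_1=0.5774, r_2=1.9319, r_3=6.3509, r_4=5.6940, r_5=3.0000 — all match ✓
No second candidate reproduces the full scan.

(x, y, θ) = (2.5, 1.5, 30°)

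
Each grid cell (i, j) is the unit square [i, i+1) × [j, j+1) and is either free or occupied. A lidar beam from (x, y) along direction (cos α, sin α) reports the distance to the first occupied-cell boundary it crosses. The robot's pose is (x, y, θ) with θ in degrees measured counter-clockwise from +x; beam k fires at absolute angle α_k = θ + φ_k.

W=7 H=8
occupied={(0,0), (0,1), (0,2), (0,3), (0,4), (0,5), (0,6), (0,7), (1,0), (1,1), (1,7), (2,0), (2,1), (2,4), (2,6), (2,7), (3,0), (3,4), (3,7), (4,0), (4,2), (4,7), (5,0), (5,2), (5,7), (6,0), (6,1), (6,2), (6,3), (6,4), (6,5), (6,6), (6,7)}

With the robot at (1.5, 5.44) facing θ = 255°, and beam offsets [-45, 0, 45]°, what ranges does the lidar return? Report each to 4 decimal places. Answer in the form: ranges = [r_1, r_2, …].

ranges = [0.5774, 1.9319, 1.0000]

beam 1: φ=-45°, α=210°
  direction (-0.8660, -0.5000); cell (1,5); t to first gridline: x 0.5774, y 0.8800 (then +1.1547 / +2.0000)
    (0,5) via x @ 0.5774  # hit
  → r_1 = 0.5774
beam 2: φ=0°, α=255°
  direction (-0.2588, -0.9659); cell (1,5); t to first gridline: x 1.9319, y 0.4555 (then +3.8637 / +1.0353)
    (1,4) via y @ 0.4555
    (1,3) via y @ 1.4908
    (0,3) via x @ 1.9319  # hit
  → r_2 = 1.9319
beam 3: φ=45°, α=300°
  direction (0.5000, -0.8660); cell (1,5); t to first gridline: x 1.0000, y 0.5081 (then +2.0000 / +1.1547)
    (1,4) via y @ 0.5081
    (2,4) via x @ 1.0000  # hit
  → r_3 = 1.0000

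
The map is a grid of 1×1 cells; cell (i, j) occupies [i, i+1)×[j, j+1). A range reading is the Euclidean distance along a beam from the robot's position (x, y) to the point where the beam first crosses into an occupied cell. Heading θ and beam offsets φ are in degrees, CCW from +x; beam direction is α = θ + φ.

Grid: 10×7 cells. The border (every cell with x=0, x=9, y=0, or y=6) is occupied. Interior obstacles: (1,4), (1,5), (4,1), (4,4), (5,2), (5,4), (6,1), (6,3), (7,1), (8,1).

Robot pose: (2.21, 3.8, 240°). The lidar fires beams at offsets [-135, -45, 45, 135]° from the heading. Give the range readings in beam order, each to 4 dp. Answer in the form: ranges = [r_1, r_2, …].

ranges = [0.8114, 1.2527, 2.8988, 1.8531]

beam 1: φ=-135°, α=105°
  direction (-0.2588, 0.9659); cell (2,3); t to first gridline: x 0.8114, y 0.2071 (then +3.8637 / +1.0353)
    (2,4) via y @ 0.2071
    (1,4) via x @ 0.8114  # hit
  → r_1 = 0.8114
beam 2: φ=-45°, α=195°
  direction (-0.9659, -0.2588); cell (2,3); t to first gridline: x 0.2174, y 3.0910 (then +1.0353 / +3.8637)
    (1,3) via x @ 0.2174
    (0,3) via x @ 1.2527  # hit
  → r_2 = 1.2527
beam 3: φ=45°, α=285°
  direction (0.2588, -0.9659); cell (2,3); t to first gridline: x 3.0523, y 0.8282 (then +3.8637 / +1.0353)
    (2,2) via y @ 0.8282
    (2,1) via y @ 1.8635
    (2,0) via y @ 2.8988  # hit
  → r_3 = 2.8988
beam 4: φ=135°, α=15°
  direction (0.9659, 0.2588); cell (2,3); t to first gridline: x 0.8179, y 0.7727 (then +1.0353 / +3.8637)
    (2,4) via y @ 0.7727
    (3,4) via x @ 0.8179
    (4,4) via x @ 1.8531  # hit
  → r_4 = 1.8531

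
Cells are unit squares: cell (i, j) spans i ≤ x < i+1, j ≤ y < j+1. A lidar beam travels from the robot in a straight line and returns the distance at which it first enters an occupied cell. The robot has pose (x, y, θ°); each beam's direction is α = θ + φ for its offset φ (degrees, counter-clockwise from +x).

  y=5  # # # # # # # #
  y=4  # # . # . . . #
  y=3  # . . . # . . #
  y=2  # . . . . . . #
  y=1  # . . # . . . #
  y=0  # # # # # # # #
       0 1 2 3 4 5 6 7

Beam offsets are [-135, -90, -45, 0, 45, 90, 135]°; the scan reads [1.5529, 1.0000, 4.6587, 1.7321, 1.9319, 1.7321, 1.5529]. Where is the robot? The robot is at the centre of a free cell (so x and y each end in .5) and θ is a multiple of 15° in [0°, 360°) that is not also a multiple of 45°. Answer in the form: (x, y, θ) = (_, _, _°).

(x, y, θ) = (2.5, 2.5, 30°)

Enumerate (i+0.5, j+0.5, θ) over the 20 free cells and 16 admissible headings. For each, cast all 7 beams and compare to the given ranges.
  (1.5, 3.5, 210°): beam 1 = 0.5176 ≠ 1.5529 ✗
  (1.5, 3.5, 30°): beam 1 = 1.9319 ≠ 1.5529 ✗
  (1.5, 3.5, 60°): beam 1 = 2.5882 ≠ 1.5529 ✗
  …
  (2.5, 2.5, 30°): r_1=1.5529, r_2=1.0000, r_3=4.6587, r_4=1.7321, r_5=1.9319, r_6=1.7321, r_7=1.5529 — all match ✓
Only this pose fits every beam.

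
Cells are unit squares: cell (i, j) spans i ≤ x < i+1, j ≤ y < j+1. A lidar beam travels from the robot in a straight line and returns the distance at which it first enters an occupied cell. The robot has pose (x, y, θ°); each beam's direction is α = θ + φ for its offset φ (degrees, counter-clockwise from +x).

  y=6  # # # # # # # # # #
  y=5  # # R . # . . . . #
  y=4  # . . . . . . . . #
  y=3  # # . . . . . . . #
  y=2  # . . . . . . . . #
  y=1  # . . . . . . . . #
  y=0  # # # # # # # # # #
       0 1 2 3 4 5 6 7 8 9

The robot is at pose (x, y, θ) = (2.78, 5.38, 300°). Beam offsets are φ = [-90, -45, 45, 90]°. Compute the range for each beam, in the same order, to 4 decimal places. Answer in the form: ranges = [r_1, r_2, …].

beam 1: φ=-90°, α=210°
  cosα=-0.8660 sinα=-0.5000 | (2,5) | tMaxX 0.9007 tMaxY 0.7600 | tΔX 1.1547 tΔY 2.0000
    t=0.7600 [y] (2,4)
    t=0.9007 [x] (1,4)
    t=2.0554 [x] (0,4) — stop
  → r_1 = 2.0554
beam 2: φ=-45°, α=255°
  cosα=-0.2588 sinα=-0.9659 | (2,5) | tMaxX 3.0137 tMaxY 0.3934 | tΔX 3.8637 tΔY 1.0353
    t=0.3934 [y] (2,4)
    t=1.4287 [y] (2,3)
    t=2.4640 [y] (2,2)
    t=3.0137 [x] (1,2)
    t=3.4992 [y] (1,1)
    t=4.5345 [y] (1,0) — stop
  → r_2 = 4.5345
beam 3: φ=45°, α=345°
  cosα=0.9659 sinα=-0.2588 | (2,5) | tMaxX 0.2278 tMaxY 1.4682 | tΔX 1.0353 tΔY 3.8637
    t=0.2278 [x] (3,5)
    t=1.2630 [x] (4,5) — stop
  → r_3 = 1.2630
beam 4: φ=90°, α=30°
  cosα=0.8660 sinα=0.5000 | (2,5) | tMaxX 0.2540 tMaxY 1.2400 | tΔX 1.1547 tΔY 2.0000
    t=0.2540 [x] (3,5)
    t=1.2400 [y] (3,6) — stop
  → r_4 = 1.2400

ranges = [2.0554, 4.5345, 1.2630, 1.2400]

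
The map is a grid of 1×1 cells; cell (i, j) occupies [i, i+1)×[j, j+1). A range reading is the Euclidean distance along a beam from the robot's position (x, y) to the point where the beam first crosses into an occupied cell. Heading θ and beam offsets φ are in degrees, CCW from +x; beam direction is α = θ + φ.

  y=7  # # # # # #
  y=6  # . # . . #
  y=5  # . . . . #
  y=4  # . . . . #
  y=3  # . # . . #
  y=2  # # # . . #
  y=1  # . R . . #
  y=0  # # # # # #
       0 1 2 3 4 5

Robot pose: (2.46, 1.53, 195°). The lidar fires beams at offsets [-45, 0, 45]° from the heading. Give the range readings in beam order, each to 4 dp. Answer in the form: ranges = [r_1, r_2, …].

beam 1: φ=-45°, α=150°
  direction (-0.8660, 0.5000); cell (2,1); t to first gridline: x 0.5312, y 0.9400 (then +1.1547 / +2.0000)
    (1,1) via x @ 0.5312
    (1,2) via y @ 0.9400  # hit
  → r_1 = 0.9400
beam 2: φ=0°, α=195°
  direction (-0.9659, -0.2588); cell (2,1); t to first gridline: x 0.4762, y 2.0478 (then +1.0353 / +3.8637)
    (1,1) via x @ 0.4762
    (0,1) via x @ 1.5115  # hit
  → r_2 = 1.5115
beam 3: φ=45°, α=240°
  direction (-0.5000, -0.8660); cell (2,1); t to first gridline: x 0.9200, y 0.6120 (then +2.0000 / +1.1547)
    (2,0) via y @ 0.6120  # hit
  → r_3 = 0.6120

ranges = [0.9400, 1.5115, 0.6120]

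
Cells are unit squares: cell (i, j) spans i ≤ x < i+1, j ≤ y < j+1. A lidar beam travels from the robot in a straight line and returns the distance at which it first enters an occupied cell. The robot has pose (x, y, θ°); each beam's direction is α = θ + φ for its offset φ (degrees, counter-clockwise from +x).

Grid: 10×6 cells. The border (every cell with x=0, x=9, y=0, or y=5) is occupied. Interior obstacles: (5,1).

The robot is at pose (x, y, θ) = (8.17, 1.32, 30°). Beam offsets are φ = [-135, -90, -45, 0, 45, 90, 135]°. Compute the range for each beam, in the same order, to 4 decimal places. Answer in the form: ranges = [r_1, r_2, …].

ranges = [0.3313, 0.3695, 0.8593, 0.9584, 3.2069, 4.2493, 2.2465]

beam 1: φ=-135°, α=255°
  d=(-0.2588,-0.9659)  start (8,1)  tX=0.6568 tY=0.3313  stride 1/|dx|=3.8637 1/|dy|=1.0353
    cross y-line → (8,0), t=0.3313 (wall)
  → r_1 = 0.3313
beam 2: φ=-90°, α=300°
  d=(0.5000,-0.8660)  start (8,1)  tX=1.6600 tY=0.3695  stride 1/|dx|=2.0000 1/|dy|=1.1547
    cross y-line → (8,0), t=0.3695 (wall)
  → r_2 = 0.3695
beam 3: φ=-45°, α=345°
  d=(0.9659,-0.2588)  start (8,1)  tX=0.8593 tY=1.2364  stride 1/|dx|=1.0353 1/|dy|=3.8637
    cross x-line → (9,1), t=0.8593 (wall)
  → r_3 = 0.8593
beam 4: φ=0°, α=30°
  d=(0.8660,0.5000)  start (8,1)  tX=0.9584 tY=1.3600  stride 1/|dx|=1.1547 1/|dy|=2.0000
    cross x-line → (9,1), t=0.9584 (wall)
  → r_4 = 0.9584
beam 5: φ=45°, α=75°
  d=(0.2588,0.9659)  start (8,1)  tX=3.2069 tY=0.7040  stride 1/|dx|=3.8637 1/|dy|=1.0353
    cross y-line → (8,2), t=0.7040
    cross y-line → (8,3), t=1.7393
    cross y-line → (8,4), t=2.7745
    cross x-line → (9,4), t=3.2069 (wall)
  → r_5 = 3.2069
beam 6: φ=90°, α=120°
  d=(-0.5000,0.8660)  start (8,1)  tX=0.3400 tY=0.7852  stride 1/|dx|=2.0000 1/|dy|=1.1547
    cross x-line → (7,1), t=0.3400
    cross y-line → (7,2), t=0.7852
    cross y-line → (7,3), t=1.9399
    cross x-line → (6,3), t=2.3400
    cross y-line → (6,4), t=3.0946
    cross y-line → (6,5), t=4.2493 (wall)
  → r_6 = 4.2493
beam 7: φ=135°, α=165°
  d=(-0.9659,0.2588)  start (8,1)  tX=0.1760 tY=2.6273  stride 1/|dx|=1.0353 1/|dy|=3.8637
    cross x-line → (7,1), t=0.1760
    cross x-line → (6,1), t=1.2113
    cross x-line → (5,1), t=2.2465 (wall)
  → r_7 = 2.2465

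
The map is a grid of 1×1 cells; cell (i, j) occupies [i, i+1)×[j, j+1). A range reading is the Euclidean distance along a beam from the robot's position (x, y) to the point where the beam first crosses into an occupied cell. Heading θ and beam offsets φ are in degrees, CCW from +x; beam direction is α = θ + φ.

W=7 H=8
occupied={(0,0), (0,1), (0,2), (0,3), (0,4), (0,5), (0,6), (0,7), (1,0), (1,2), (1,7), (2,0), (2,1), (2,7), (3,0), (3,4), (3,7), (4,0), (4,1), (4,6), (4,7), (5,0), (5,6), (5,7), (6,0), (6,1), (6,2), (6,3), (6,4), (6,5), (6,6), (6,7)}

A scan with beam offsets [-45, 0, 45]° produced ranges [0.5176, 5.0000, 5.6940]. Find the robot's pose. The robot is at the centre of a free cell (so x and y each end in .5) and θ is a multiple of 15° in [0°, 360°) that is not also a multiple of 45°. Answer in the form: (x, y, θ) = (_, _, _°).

(x, y, θ) = (3.5, 1.5, 60°)

Enumerate (i+0.5, j+0.5, θ) over the 24 free cells and 16 admissible headings. For each, cast all 3 beams and compare to the given ranges.
  (1.5, 6.5, 60°): beam 1 = 1.9319 ≠ 0.5176 ✗
  (5.5, 3.5, 240°): beam 1 = 3.6235 ≠ 0.5176 ✗
  (4.5, 5.5, 240°): beam 1 = 3.6235 ≠ 0.5176 ✗
  (1.5, 1.5, 195°): beam 1 = 0.5774 ≠ 0.5176 ✗
  …
  (3.5, 1.5, 60°): r_1=0.5176, r_2=5.0000, r_3=5.6940 — all match ✓
Only this pose fits every beam.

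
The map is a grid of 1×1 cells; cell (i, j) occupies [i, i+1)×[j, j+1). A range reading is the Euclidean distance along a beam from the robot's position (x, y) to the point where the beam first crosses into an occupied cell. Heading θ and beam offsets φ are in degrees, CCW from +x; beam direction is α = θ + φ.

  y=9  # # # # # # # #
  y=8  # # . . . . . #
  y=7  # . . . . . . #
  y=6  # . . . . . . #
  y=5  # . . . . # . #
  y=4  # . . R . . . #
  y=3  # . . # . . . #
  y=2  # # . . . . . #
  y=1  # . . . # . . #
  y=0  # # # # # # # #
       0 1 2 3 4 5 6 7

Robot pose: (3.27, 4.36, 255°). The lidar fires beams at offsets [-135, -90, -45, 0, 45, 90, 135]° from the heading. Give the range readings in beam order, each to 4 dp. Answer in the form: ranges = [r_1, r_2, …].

beam 1: φ=-135°, α=120°
  d=(-0.5000,0.8660)  start (3,4)  tX=0.5400 tY=0.7390  stride 1/|dx|=2.0000 1/|dy|=1.1547
    cross x-line → (2,4), t=0.5400
    cross y-line → (2,5), t=0.7390
    cross y-line → (2,6), t=1.8937
    cross x-line → (1,6), t=2.5400
    cross y-line → (1,7), t=3.0484
    cross y-line → (1,8), t=4.2031 (wall)
  → r_1 = 4.2031
beam 2: φ=-90°, α=165°
  d=(-0.9659,0.2588)  start (3,4)  tX=0.2795 tY=2.4728  stride 1/|dx|=1.0353 1/|dy|=3.8637
    cross x-line → (2,4), t=0.2795
    cross x-line → (1,4), t=1.3148
    cross x-line → (0,4), t=2.3501 (wall)
  → r_2 = 2.3501
beam 3: φ=-45°, α=210°
  d=(-0.8660,-0.5000)  start (3,4)  tX=0.3118 tY=0.7200  stride 1/|dx|=1.1547 1/|dy|=2.0000
    cross x-line → (2,4), t=0.3118
    cross y-line → (2,3), t=0.7200
    cross x-line → (1,3), t=1.4665
    cross x-line → (0,3), t=2.6212 (wall)
  → r_3 = 2.6212
beam 4: φ=0°, α=255°
  d=(-0.2588,-0.9659)  start (3,4)  tX=1.0432 tY=0.3727  stride 1/|dx|=3.8637 1/|dy|=1.0353
    cross y-line → (3,3), t=0.3727 (wall)
  → r_4 = 0.3727
beam 5: φ=45°, α=300°
  d=(0.5000,-0.8660)  start (3,4)  tX=1.4600 tY=0.4157  stride 1/|dx|=2.0000 1/|dy|=1.1547
    cross y-line → (3,3), t=0.4157 (wall)
  → r_5 = 0.4157
beam 6: φ=90°, α=345°
  d=(0.9659,-0.2588)  start (3,4)  tX=0.7558 tY=1.3909  stride 1/|dx|=1.0353 1/|dy|=3.8637
    cross x-line → (4,4), t=0.7558
    cross y-line → (4,3), t=1.3909
    cross x-line → (5,3), t=1.7910
    cross x-line → (6,3), t=2.8263
    cross x-line → (7,3), t=3.8616 (wall)
  → r_6 = 3.8616
beam 7: φ=135°, α=30°
  d=(0.8660,0.5000)  start (3,4)  tX=0.8429 tY=1.2800  stride 1/|dx|=1.1547 1/|dy|=2.0000
    cross x-line → (4,4), t=0.8429
    cross y-line → (4,5), t=1.2800
    cross x-line → (5,5), t=1.9976 (wall)
  → r_7 = 1.9976

ranges = [4.2031, 2.3501, 2.6212, 0.3727, 0.4157, 3.8616, 1.9976]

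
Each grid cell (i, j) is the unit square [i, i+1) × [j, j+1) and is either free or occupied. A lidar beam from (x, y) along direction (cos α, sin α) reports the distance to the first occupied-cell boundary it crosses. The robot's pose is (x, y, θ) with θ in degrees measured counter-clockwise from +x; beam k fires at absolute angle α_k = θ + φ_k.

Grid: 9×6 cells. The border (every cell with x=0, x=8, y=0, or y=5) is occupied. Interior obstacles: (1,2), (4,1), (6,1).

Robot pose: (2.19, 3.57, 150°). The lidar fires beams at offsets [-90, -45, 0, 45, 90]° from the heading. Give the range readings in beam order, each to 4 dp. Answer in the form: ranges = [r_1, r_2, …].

ranges = [1.6512, 1.4804, 1.3741, 1.2320, 0.6582]

beam 1: φ=-90°, α=60°
  dir = (cos 60°, sin 60°) = (0.5000, 0.8660); from cell (2,3)
  next x-line at t=1.6200, next y-line at t=0.4965; Δt_x=2.0000, Δt_y=1.1547
    y: enter (2,4) at t=0.4965
    x: enter (3,4) at t=1.6200
    y: enter (3,5) at t=1.6512 ← occupied
  → r_1 = 1.6512
beam 2: φ=-45°, α=105°
  dir = (cos 105°, sin 105°) = (-0.2588, 0.9659); from cell (2,3)
  next x-line at t=0.7341, next y-line at t=0.4452; Δt_x=3.8637, Δt_y=1.0353
    y: enter (2,4) at t=0.4452
    x: enter (1,4) at t=0.7341
    y: enter (1,5) at t=1.4804 ← occupied
  → r_2 = 1.4804
beam 3: φ=0°, α=150°
  dir = (cos 150°, sin 150°) = (-0.8660, 0.5000); from cell (2,3)
  next x-line at t=0.2194, next y-line at t=0.8600; Δt_x=1.1547, Δt_y=2.0000
    x: enter (1,3) at t=0.2194
    y: enter (1,4) at t=0.8600
    x: enter (0,4) at t=1.3741 ← occupied
  → r_3 = 1.3741
beam 4: φ=45°, α=195°
  dir = (cos 195°, sin 195°) = (-0.9659, -0.2588); from cell (2,3)
  next x-line at t=0.1967, next y-line at t=2.2023; Δt_x=1.0353, Δt_y=3.8637
    x: enter (1,3) at t=0.1967
    x: enter (0,3) at t=1.2320 ← occupied
  → r_4 = 1.2320
beam 5: φ=90°, α=240°
  dir = (cos 240°, sin 240°) = (-0.5000, -0.8660); from cell (2,3)
  next x-line at t=0.3800, next y-line at t=0.6582; Δt_x=2.0000, Δt_y=1.1547
    x: enter (1,3) at t=0.3800
    y: enter (1,2) at t=0.6582 ← occupied
  → r_5 = 0.6582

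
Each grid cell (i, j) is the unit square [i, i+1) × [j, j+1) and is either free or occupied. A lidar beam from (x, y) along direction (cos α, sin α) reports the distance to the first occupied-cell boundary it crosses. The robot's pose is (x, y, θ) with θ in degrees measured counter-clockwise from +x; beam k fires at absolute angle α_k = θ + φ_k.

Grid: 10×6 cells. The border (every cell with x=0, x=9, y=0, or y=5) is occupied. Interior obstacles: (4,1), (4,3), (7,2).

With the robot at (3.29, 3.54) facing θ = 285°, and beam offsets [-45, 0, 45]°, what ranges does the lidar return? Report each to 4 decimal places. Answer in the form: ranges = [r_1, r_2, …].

beam 1: φ=-45°, α=240°
  d=(-0.5000,-0.8660)  start (3,3)  tX=0.5800 tY=0.6235  stride 1/|dx|=2.0000 1/|dy|=1.1547
    cross x-line → (2,3), t=0.5800
    cross y-line → (2,2), t=0.6235
    cross y-line → (2,1), t=1.7782
    cross x-line → (1,1), t=2.5800
    cross y-line → (1,0), t=2.9329 (wall)
  → r_1 = 2.9329
beam 2: φ=0°, α=285°
  d=(0.2588,-0.9659)  start (3,3)  tX=2.7432 tY=0.5590  stride 1/|dx|=3.8637 1/|dy|=1.0353
    cross y-line → (3,2), t=0.5590
    cross y-line → (3,1), t=1.5943
    cross y-line → (3,0), t=2.6296 (wall)
  → r_2 = 2.6296
beam 3: φ=45°, α=330°
  d=(0.8660,-0.5000)  start (3,3)  tX=0.8198 tY=1.0800  stride 1/|dx|=1.1547 1/|dy|=2.0000
    cross x-line → (4,3), t=0.8198 (wall)
  → r_3 = 0.8198

ranges = [2.9329, 2.6296, 0.8198]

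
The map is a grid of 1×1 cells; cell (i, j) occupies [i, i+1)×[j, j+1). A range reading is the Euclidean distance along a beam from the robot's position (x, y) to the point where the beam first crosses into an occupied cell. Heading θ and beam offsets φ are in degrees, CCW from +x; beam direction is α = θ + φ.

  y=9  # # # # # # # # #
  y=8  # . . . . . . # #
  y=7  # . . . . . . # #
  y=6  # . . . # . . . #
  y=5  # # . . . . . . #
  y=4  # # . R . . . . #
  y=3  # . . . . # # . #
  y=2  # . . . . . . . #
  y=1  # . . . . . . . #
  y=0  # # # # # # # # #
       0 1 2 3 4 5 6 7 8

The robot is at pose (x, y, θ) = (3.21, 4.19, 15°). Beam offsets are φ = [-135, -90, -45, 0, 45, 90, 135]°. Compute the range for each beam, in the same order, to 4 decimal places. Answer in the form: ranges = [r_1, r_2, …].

ranges = [3.6835, 3.3025, 2.0669, 4.9590, 2.0900, 4.9797, 1.3972]

beam 1: φ=-135°, α=240°
  cosα=-0.5000 sinα=-0.8660 | (3,4) | tMaxX 0.4200 tMaxY 0.2194 | tΔX 2.0000 tΔY 1.1547
    t=0.2194 [y] (3,3)
    t=0.4200 [x] (2,3)
    t=1.3741 [y] (2,2)
    t=2.4200 [x] (1,2)
    t=2.5288 [y] (1,1)
    t=3.6835 [y] (1,0) — stop
  → r_1 = 3.6835
beam 2: φ=-90°, α=285°
  cosα=0.2588 sinα=-0.9659 | (3,4) | tMaxX 3.0523 tMaxY 0.1967 | tΔX 3.8637 tΔY 1.0353
    t=0.1967 [y] (3,3)
    t=1.2320 [y] (3,2)
    t=2.2673 [y] (3,1)
    t=3.0523 [x] (4,1)
    t=3.3025 [y] (4,0) — stop
  → r_2 = 3.3025
beam 3: φ=-45°, α=330°
  cosα=0.8660 sinα=-0.5000 | (3,4) | tMaxX 0.9122 tMaxY 0.3800 | tΔX 1.1547 tΔY 2.0000
    t=0.3800 [y] (3,3)
    t=0.9122 [x] (4,3)
    t=2.0669 [x] (5,3) — stop
  → r_3 = 2.0669
beam 4: φ=0°, α=15°
  cosα=0.9659 sinα=0.2588 | (3,4) | tMaxX 0.8179 tMaxY 3.1296 | tΔX 1.0353 tΔY 3.8637
    t=0.8179 [x] (4,4)
    t=1.8531 [x] (5,4)
    t=2.8884 [x] (6,4)
    t=3.1296 [y] (6,5)
    t=3.9237 [x] (7,5)
    t=4.9590 [x] (8,5) — stop
  → r_4 = 4.9590
beam 5: φ=45°, α=60°
  cosα=0.5000 sinα=0.8660 | (3,4) | tMaxX 1.5800 tMaxY 0.9353 | tΔX 2.0000 tΔY 1.1547
    t=0.9353 [y] (3,5)
    t=1.5800 [x] (4,5)
    t=2.0900 [y] (4,6) — stop
  → r_5 = 2.0900
beam 6: φ=90°, α=105°
  cosα=-0.2588 sinα=0.9659 | (3,4) | tMaxX 0.8114 tMaxY 0.8386 | tΔX 3.8637 tΔY 1.0353
    t=0.8114 [x] (2,4)
    t=0.8386 [y] (2,5)
    t=1.8738 [y] (2,6)
    t=2.9091 [y] (2,7)
    t=3.9444 [y] (2,8)
    t=4.6751 [x] (1,8)
    t=4.9797 [y] (1,9) — stop
  → r_6 = 4.9797
beam 7: φ=135°, α=150°
  cosα=-0.8660 sinα=0.5000 | (3,4) | tMaxX 0.2425 tMaxY 1.6200 | tΔX 1.1547 tΔY 2.0000
    t=0.2425 [x] (2,4)
    t=1.3972 [x] (1,4) — stop
  → r_7 = 1.3972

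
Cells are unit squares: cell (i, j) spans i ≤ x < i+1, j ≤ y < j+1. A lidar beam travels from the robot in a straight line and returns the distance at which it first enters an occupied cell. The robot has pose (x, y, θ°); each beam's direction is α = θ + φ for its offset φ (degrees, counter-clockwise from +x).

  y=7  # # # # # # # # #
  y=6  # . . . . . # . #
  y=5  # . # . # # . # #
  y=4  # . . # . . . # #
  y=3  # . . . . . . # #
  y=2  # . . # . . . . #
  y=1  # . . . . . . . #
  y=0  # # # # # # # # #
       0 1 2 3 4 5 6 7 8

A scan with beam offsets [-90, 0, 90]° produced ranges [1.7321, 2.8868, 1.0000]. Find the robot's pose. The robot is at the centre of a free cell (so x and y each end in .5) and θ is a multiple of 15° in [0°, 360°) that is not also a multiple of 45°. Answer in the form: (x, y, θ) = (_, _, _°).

(x, y, θ) = (2.5, 3.5, 240°)

The pose lattice has 33·16 = 528 candidates. Test each by forward raycasting.
  (6.5, 4.5, 195°): beam 1 = 1.5529 ≠ 1.7321 ✗
  (4.5, 1.5, 255°): beam 1 = 3.6235 ≠ 1.7321 ✗
  (3.5, 1.5, 345°): beam 1 = 0.5176 ≠ 1.7321 ✗
  (5.5, 1.5, 150°): beam 1 = 3.0000 ≠ 1.7321 ✗
  (2.5, 6.5, 345°): beam 1 = 0.5176 ≠ 1.7321 ✗
  …
  (2.5, 3.5, 240°): r_1=1.7321, r_2=2.8868, r_3=1.0000 — all match ✓
Unique over the lattice → pose = (2.5, 3.5, 240°).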